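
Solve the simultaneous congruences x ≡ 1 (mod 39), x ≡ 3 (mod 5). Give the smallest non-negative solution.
The moduli 39, 5 are pairwise coprime, so by the CRT there is a unique solution mod 39·5 = 195.
Solve by successive substitution. Start with x ≡ 1 (mod 39).
  Combine with x ≡ 3 (mod 5): write x = 1 + 39·t and require 1 + 39·t ≡ 3 (mod 5), i.e. 39·t ≡ 3 − 1 ≡ 2 (mod 5). Since 39^(−1) ≡ 4 (mod 5) (39 ≡ 4 (mod 5)), t ≡ 4·2 ≡ 3 (mod 5). So x ≡ 1 + 39·3 = 118 (mod 195).
Unique solution in [0, 195): x = 118.

Final answer: x ≡ 118 (mod 195); the representative in [0, 195) is 118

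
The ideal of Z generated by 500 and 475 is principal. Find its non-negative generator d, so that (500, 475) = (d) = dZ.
In the PID Z, (a, b) is generated by gcd(a, b). Compute gcd(500, 475) with the extended Euclidean algorithm, tracking rows (r, s, t) with s·500 + t·475 = r:
  row A: (500, 1, 0)   [1·500 + 0·475 = 500]
  row B: (475, 0, 1)   [0·500 + 1·475 = 475]
  500 = 1·475 + 25   → row C = row A − 1·row B = (25, 1, −1)   [check: 1·500 − 1·475 = 25]
  475 = 19·25 + 0   → remainder 0, stop. gcd = 25 (last nonzero row C).
So gcd(500, 475) = 25, with Bézout identity 1·500 − 1·475 = 25. Containment (⊇): the Bézout identity exhibits 25 as an element of (500, 475), giving (25) ⊆ (500, 475). Containment (⊆): since 25 | 500 and 25 | 475 (500 = 25·20, 475 = 25·19), every Z-linear combination of 500 and 475 is divisible by 25, so (500, 475) ⊆ (25). Therefore (500, 475) = (25), d = 25.

Final answer: (500, 475) = (25); d = 25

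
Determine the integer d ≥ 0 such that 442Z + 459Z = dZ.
In the PID Z, (a, b) is generated by gcd(a, b). Compute gcd(459, 442) with the extended Euclidean algorithm, tracking rows (r, s, t) with s·459 + t·442 = r:
  row A: (459, 1, 0)   [1·459 + 0·442 = 459]
  row B: (442, 0, 1)   [0·459 + 1·442 = 442]
  459 = 1·442 + 17   → row C = row A − 1·row B = (17, 1, −1)   [check: 1·459 − 1·442 = 17]
  442 = 26·17 + 0   → remainder 0, stop. gcd = 17 (last nonzero row C).
So gcd(442, 459) = 17, with Bézout identity 1·459 − 1·442 = 17. Containment (⊇): the Bézout identity exhibits 17 as an element of (442, 459), giving (17) ⊆ (442, 459). Containment (⊆): since 17 | 442 and 17 | 459 (442 = 17·26, 459 = 17·27), every Z-linear combination of 442 and 459 is divisible by 17, so (442, 459) ⊆ (17). Therefore (442, 459) = (17), d = 17.

Final answer: (442, 459) = (17); d = 17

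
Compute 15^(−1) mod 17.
15^(−1) ≡ 8 (mod 17)

Apply the extended Euclidean algorithm to (17, 15), tracking rows (r, s, t) with s·17 + t·15 = r. Each division r_prev = q·r_cur + r_new produces the new row as (previous row) − q·(current row):
  row A: (17, 1, 0)   [1·17 + 0·15 = 17]
  row B: (15, 0, 1)   [0·17 + 1·15 = 15]
  17 = 1·15 + 2   → row C = row A − 1·row B = (2, 1, −1)   [check: 1·17 − 1·15 = 2]
  15 = 7·2 + 1   → row D = row B − 7·row C = (1, −7, 8)   [check: −7·17 + 8·15 = 1]
  2 = 2·1 + 0   → remainder 0, stop. gcd = 1 (last nonzero row D).
The gcd is 1, so 15 is invertible mod 17. The last nonzero row gives −7·17 + 8·15 = 1, so t = 8. So 15^(−1) ≡ 8 (mod 17). Verify: 15 · 8 = 120 ≡ 1 (mod 17). ✓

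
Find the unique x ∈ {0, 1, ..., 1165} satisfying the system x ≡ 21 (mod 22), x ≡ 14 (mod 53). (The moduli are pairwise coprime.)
The moduli 22, 53 are pairwise coprime, so by the CRT there is a unique solution mod 22·53 = 1166.
Solve by successive substitution. Start with x ≡ 21 (mod 22).
  Combine with x ≡ 14 (mod 53): write x = 21 + 22·t and require 21 + 22·t ≡ 14 (mod 53), i.e. 22·t ≡ 14 − 21 ≡ 46 (mod 53). Since 22^(−1) ≡ 41 (mod 53), t ≡ 41·46 ≡ 31 (mod 53). So x ≡ 21 + 22·31 = 703 (mod 1166).
Unique solution in [0, 1166): x = 703.

Final answer: x ≡ 703 (mod 1166); the representative in [0, 1166) is 703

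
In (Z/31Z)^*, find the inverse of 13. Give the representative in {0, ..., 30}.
13^(−1) ≡ 12 (mod 31)

Apply the extended Euclidean algorithm to (31, 13), tracking rows (r, s, t) with s·31 + t·13 = r. Each division r_prev = q·r_cur + r_new produces the new row as (previous row) − q·(current row):
  row A: (31, 1, 0)   [1·31 + 0·13 = 31]
  row B: (13, 0, 1)   [0·31 + 1·13 = 13]
  31 = 2·13 + 5   → row C = row A − 2·row B = (5, 1, −2)   [check: 1·31 − 2·13 = 5]
  13 = 2·5 + 3   → row D = row B − 2·row C = (3, −2, 5)   [check: −2·31 + 5·13 = 3]
  5 = 1·3 + 2   → row E = row C − 1·row D = (2, 3, −7)   [check: 3·31 − 7·13 = 2]
  3 = 1·2 + 1   → row F = row D − 1·row E = (1, −5, 12)   [check: −5·31 + 12·13 = 1]
  2 = 2·1 + 0   → remainder 0, stop. gcd = 1 (last nonzero row F).
The gcd is 1, so 13 is invertible mod 31. The last nonzero row gives −5·31 + 12·13 = 1, so t = 12. So 13^(−1) ≡ 12 (mod 31). Verify: 13 · 12 = 156 ≡ 1 (mod 31). ✓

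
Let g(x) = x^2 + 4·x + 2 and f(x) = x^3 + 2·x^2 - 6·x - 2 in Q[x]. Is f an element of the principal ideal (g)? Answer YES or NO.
NO

In Q[x] the ideal (g) consists of all multiples of g, so f ∈ (g) iff g | f, i.e. iff the remainder of f on division by g is 0. Divide f by g (g is monic, so eliminate the leading term of the running remainder at each step):
  leading term x^3: subtract (x)·g(x) = x^3 + 4·x^2 + 2·x, leaving -2·x^2 - 8·x - 2
  leading term -2·x^2: subtract (-2)·g(x) = -2·x^2 - 8·x - 4, leaving 2
The remainder r(x) = 2 ≠ 0 (and deg r < deg g), so g ∤ f, i.e. f ∉ (g).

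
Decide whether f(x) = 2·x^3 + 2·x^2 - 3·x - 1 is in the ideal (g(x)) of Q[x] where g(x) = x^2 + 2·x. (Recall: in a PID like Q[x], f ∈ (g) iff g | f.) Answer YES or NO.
In Q[x] the ideal (g) consists of all multiples of g, so f ∈ (g) iff g | f, i.e. iff the remainder of f on division by g is 0. Divide f by g (g is monic, so eliminate the leading term of the running remainder at each step):
  leading term 2·x^3: subtract (2·x)·g(x) = 2·x^3 + 4·x^2, leaving -2·x^2 - 3·x - 1
  leading term -2·x^2: subtract (-2)·g(x) = -2·x^2 - 4·x, leaving x - 1
The remainder r(x) = x - 1 ≠ 0 (and deg r < deg g), so g ∤ f, i.e. f ∉ (g).

Final answer: NO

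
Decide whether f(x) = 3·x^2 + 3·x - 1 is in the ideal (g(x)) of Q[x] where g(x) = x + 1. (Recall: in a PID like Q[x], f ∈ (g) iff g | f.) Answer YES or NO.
NO

In Q[x] the ideal (g) consists of all multiples of g, so f ∈ (g) iff g | f, i.e. iff the remainder of f on division by g is 0. Divide f by g (g is monic, so eliminate the leading term of the running remainder at each step):
  leading term 3·x^2: subtract (3·x)·g(x) = 3·x^2 + 3·x, leaving -1
The remainder r(x) = -1 ≠ 0 (and deg r < deg g), so g ∤ f, i.e. f ∉ (g).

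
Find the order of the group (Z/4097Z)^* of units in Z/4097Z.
(Z/4097Z)^* consists of the classes a with gcd(a, 4097) = 1, so its order is φ(4097). φ is multiplicative, with φ(p^e) = p^e − p^(e−1). Factorise 4097 = 17 · 241. Then
  φ(4097) = (17 − 1) · (241 − 1) = 16 · 240 = 3840.
Thus |(Z/4097Z)^*| = 3840.

Final answer: |(Z/4097Z)^*| = 3840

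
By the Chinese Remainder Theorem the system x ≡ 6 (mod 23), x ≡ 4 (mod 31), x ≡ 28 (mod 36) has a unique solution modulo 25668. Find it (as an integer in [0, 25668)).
x ≡ 13024 (mod 25668); the representative in [0, 25668) is 13024

The moduli 23, 31, 36 are pairwise coprime, so by the CRT there is a unique solution mod 23·31·36 = 25668.
Solve by successive substitution. Start with x ≡ 6 (mod 23).
  Combine with x ≡ 4 (mod 31): write x = 6 + 23·t and require 6 + 23·t ≡ 4 (mod 31), i.e. 23·t ≡ 4 − 6 ≡ 29 (mod 31). Since 23^(−1) ≡ 27 (mod 31), t ≡ 27·29 ≡ 8 (mod 31). So x ≡ 6 + 23·8 = 190 (mod 713).
  Combine with x ≡ 28 (mod 36): write x = 190 + 713·t and require 190 + 713·t ≡ 28 (mod 36), i.e. 713·t ≡ 28 − 190 ≡ 18 (mod 36). Since 713^(−1) ≡ 5 (mod 36) (713 ≡ 29 (mod 36)), t ≡ 5·18 ≡ 18 (mod 36). So x ≡ 190 + 713·18 = 13024 (mod 25668).
Unique solution in [0, 25668): x = 13024.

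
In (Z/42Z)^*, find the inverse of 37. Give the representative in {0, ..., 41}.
37^(−1) ≡ 25 (mod 42)

Apply the extended Euclidean algorithm to (42, 37), tracking rows (r, s, t) with s·42 + t·37 = r. Each division r_prev = q·r_cur + r_new produces the new row as (previous row) − q·(current row):
  row A: (42, 1, 0)   [1·42 + 0·37 = 42]
  row B: (37, 0, 1)   [0·42 + 1·37 = 37]
  42 = 1·37 + 5   → row C = row A − 1·row B = (5, 1, −1)   [check: 1·42 − 1·37 = 5]
  37 = 7·5 + 2   → row D = row B − 7·row C = (2, −7, 8)   [check: −7·42 + 8·37 = 2]
  5 = 2·2 + 1   → row E = row C − 2·row D = (1, 15, −17)   [check: 15·42 − 17·37 = 1]
  2 = 2·1 + 0   → remainder 0, stop. gcd = 1 (last nonzero row E).
The gcd is 1, so 37 is invertible mod 42. The last nonzero row gives 15·42 − 17·37 = 1, so t = −17. So 37^(−1) ≡ −17 ≡ 25 (mod 42). Verify: 37 · 25 = 925 ≡ 1 (mod 42). ✓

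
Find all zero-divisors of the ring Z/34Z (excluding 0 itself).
An element a ∈ Z/34Z (with a ≠ 0) is a zero-divisor iff gcd(a, 34) > 1 (because a is a unit precisely when gcd(a, n) = 1, and in Z/nZ every nonzero, non-unit element is a zero-divisor). Scan a = 1, ..., 33 and keep those with gcd(a, 34) > 1:
  gcd(2, 34) = 2, gcd(4, 34) = 2, gcd(6, 34) = 2, gcd(8, 34) = 2, gcd(10, 34) = 2, gcd(12, 34) = 2, gcd(14, 34) = 2, gcd(16, 34) = 2, gcd(17, 34) = 17, gcd(18, 34) = 2, gcd(20, 34) = 2, gcd(22, 34) = 2, gcd(24, 34) = 2, gcd(26, 34) = 2, gcd(28, 34) = 2, gcd(30, 34) = 2, gcd(32, 34) = 2.
All other a ∈ {1, ..., 33} have gcd(a, 34) = 1 and are units. So the nonzero zero-divisors are exactly the 17 values of a appearing in this scan.

Final answer: nonzero zero-divisors of Z/34Z = {2, 4, 6, 8, 10, 12, 14, 16, 17, 18, 20, 22, 24, 26, 28, 30, 32}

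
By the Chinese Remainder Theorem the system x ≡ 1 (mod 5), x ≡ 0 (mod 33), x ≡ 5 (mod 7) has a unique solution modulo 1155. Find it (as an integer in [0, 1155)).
The moduli 5, 33, 7 are pairwise coprime, so by the CRT there is a unique solution mod 5·33·7 = 1155.
Solve by successive substitution. Start with x ≡ 1 (mod 5).
  Combine with x ≡ 0 (mod 33): write x = 1 + 5·t and require 1 + 5·t ≡ 0 (mod 33), i.e. 5·t ≡ 0 − 1 ≡ 32 (mod 33). Since 5^(−1) ≡ 20 (mod 33), t ≡ 20·32 ≡ 13 (mod 33). So x ≡ 1 + 5·13 = 66 (mod 165).
  Combine with x ≡ 5 (mod 7): write x = 66 + 165·t and require 66 + 165·t ≡ 5 (mod 7), i.e. 165·t ≡ 5 − 66 ≡ 2 (mod 7). Since 165^(−1) ≡ 2 (mod 7) (165 ≡ 4 (mod 7)), t ≡ 2·2 ≡ 4 (mod 7). So x ≡ 66 + 165·4 = 726 (mod 1155).
Unique solution in [0, 1155): x = 726.

Final answer: x ≡ 726 (mod 1155); the representative in [0, 1155) is 726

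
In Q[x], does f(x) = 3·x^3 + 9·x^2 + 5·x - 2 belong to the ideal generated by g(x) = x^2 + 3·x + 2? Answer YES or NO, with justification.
In Q[x] the ideal (g) consists of all multiples of g, so f ∈ (g) iff g | f, i.e. iff the remainder of f on division by g is 0. Divide f by g (g is monic, so eliminate the leading term of the running remainder at each step):
  leading term 3·x^3: subtract (3·x)·g(x) = 3·x^3 + 9·x^2 + 6·x, leaving -x - 2
The remainder r(x) = -x - 2 ≠ 0 (and deg r < deg g), so g ∤ f, i.e. f ∉ (g).

Final answer: NO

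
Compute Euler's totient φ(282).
φ(282) = 92

φ is multiplicative, with φ(p^e) = p^e − p^(e−1). Factorise 282 = 2 · 3 · 47. Then
  φ(282) = (2 − 1) · (3 − 1) · (47 − 1) = 1 · 2 · 46 = 92.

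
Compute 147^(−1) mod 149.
Apply the extended Euclidean algorithm to (149, 147), tracking rows (r, s, t) with s·149 + t·147 = r. Each division r_prev = q·r_cur + r_new produces the new row as (previous row) − q·(current row):
  row A: (149, 1, 0)   [1·149 + 0·147 = 149]
  row B: (147, 0, 1)   [0·149 + 1·147 = 147]
  149 = 1·147 + 2   → row C = row A − 1·row B = (2, 1, −1)   [check: 1·149 − 1·147 = 2]
  147 = 73·2 + 1   → row D = row B − 73·row C = (1, −73, 74)   [check: −73·149 + 74·147 = 1]
  2 = 2·1 + 0   → remainder 0, stop. gcd = 1 (last nonzero row D).
The gcd is 1, so 147 is invertible mod 149. The last nonzero row gives −73·149 + 74·147 = 1, so t = 74. So 147^(−1) ≡ 74 (mod 149). Verify: 147 · 74 = 10878 ≡ 1 (mod 149). ✓

Final answer: 147^(−1) ≡ 74 (mod 149)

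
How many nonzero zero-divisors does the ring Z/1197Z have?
Z/1197Z has 548 nonzero zero-divisors

In Z/1197Z each nonzero element is either a unit (gcd with 1197 is 1) or a zero-divisor (gcd > 1). The number of units is φ(1197): factorise 1197 = 3^2 · 7 · 19, so φ(1197) = (3^2 − 3^1) · (7 − 1) · (19 − 1) = 6 · 6 · 18 = 648. The nonzero elements number 1197 − 1 = 1196. Hence the nonzero zero-divisors number 1196 − 648 = 548.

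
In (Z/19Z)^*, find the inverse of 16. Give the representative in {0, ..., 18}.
Apply the extended Euclidean algorithm to (19, 16), tracking rows (r, s, t) with s·19 + t·16 = r. Each division r_prev = q·r_cur + r_new produces the new row as (previous row) − q·(current row):
  row A: (19, 1, 0)   [1·19 + 0·16 = 19]
  row B: (16, 0, 1)   [0·19 + 1·16 = 16]
  19 = 1·16 + 3   → row C = row A − 1·row B = (3, 1, −1)   [check: 1·19 − 1·16 = 3]
  16 = 5·3 + 1   → row D = row B − 5·row C = (1, −5, 6)   [check: −5·19 + 6·16 = 1]
  3 = 3·1 + 0   → remainder 0, stop. gcd = 1 (last nonzero row D).
The gcd is 1, so 16 is invertible mod 19. The last nonzero row gives −5·19 + 6·16 = 1, so t = 6. So 16^(−1) ≡ 6 (mod 19). Verify: 16 · 6 = 96 ≡ 1 (mod 19). ✓

Final answer: 16^(−1) ≡ 6 (mod 19)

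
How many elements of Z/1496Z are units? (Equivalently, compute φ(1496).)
An element a ∈ Z/1496Z is a unit iff gcd(a, 1496) = 1, so the number of units is φ(1496). φ is multiplicative, with φ(p^e) = p^e − p^(e−1). Factorise 1496 = 2^3 · 11 · 17. Then
  φ(1496) = (2^3 − 2^2) · (11 − 1) · (17 − 1) = 4 · 10 · 16 = 640.

Final answer: Z/1496Z has φ(1496) = 640 units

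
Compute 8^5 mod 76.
12

Use repeated squaring. Binary(5) = 101. Walk through the bits of the exponent 5 left-to-right: at each bit after the leading one, square the running value, then multiply by 8 if the bit is 1 (always reducing mod 76):
  bit 1 = 1 (leading): start with 8.
  bit 2 = 0: square 8^2 = 64 (mod 76).
  bit 3 = 1: square 64^2 = 4096 ≡ 68; bit is 1, so multiply 68·8 = 544 ≡ 12 (mod 76).
Final value: 8^5 ≡ 12 (mod 76).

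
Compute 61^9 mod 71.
Use repeated squaring. Binary(9) = 1001. Walk through the bits of the exponent 9 left-to-right: at each bit after the leading one, square the running value, then multiply by 61 if the bit is 1 (always reducing mod 71):
  bit 1 = 1 (leading): start with 61.
  bit 2 = 0: square 61^2 = 3721 ≡ 29 (mod 71).
  bit 3 = 0: square 29^2 = 841 ≡ 60 (mod 71).
  bit 4 = 1: square 60^2 = 3600 ≡ 50; bit is 1, so multiply 50·61 = 3050 ≡ 68 (mod 71).
Final value: 61^9 ≡ 68 (mod 71).

Final answer: 68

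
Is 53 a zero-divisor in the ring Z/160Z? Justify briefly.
gcd(53, 160) = 1, so 53 is a unit in Z/160Z (it has a multiplicative inverse). A unit cannot be a zero-divisor: if 53·b ≡ 0 then multiplying both sides by 53^(−1) gives b ≡ 0. So 53 is not a zero-divisor.

Final answer: NO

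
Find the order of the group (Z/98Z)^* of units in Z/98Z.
(Z/98Z)^* consists of the classes a with gcd(a, 98) = 1, so its order is φ(98). φ is multiplicative, with φ(p^e) = p^e − p^(e−1). Factorise 98 = 2 · 7^2. Then
  φ(98) = (2 − 1) · (7^2 − 7^1) = 1 · 42 = 42.
Thus |(Z/98Z)^*| = 42.

Final answer: |(Z/98Z)^*| = 42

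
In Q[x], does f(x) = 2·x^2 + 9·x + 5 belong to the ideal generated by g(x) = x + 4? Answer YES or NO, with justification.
NO

In Q[x] the ideal (g) consists of all multiples of g, so f ∈ (g) iff g | f, i.e. iff the remainder of f on division by g is 0. Divide f by g (g is monic, so eliminate the leading term of the running remainder at each step):
  leading term 2·x^2: subtract (2·x)·g(x) = 2·x^2 + 8·x, leaving x + 5
  leading term x: subtract (1)·g(x) = x + 4, leaving 1
The remainder r(x) = 1 ≠ 0 (and deg r < deg g), so g ∤ f, i.e. f ∉ (g).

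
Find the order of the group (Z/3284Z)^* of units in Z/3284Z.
|(Z/3284Z)^*| = 1640

(Z/3284Z)^* consists of the classes a with gcd(a, 3284) = 1, so its order is φ(3284). φ is multiplicative, with φ(p^e) = p^e − p^(e−1). Factorise 3284 = 2^2 · 821. Then
  φ(3284) = (2^2 − 2^1) · (821 − 1) = 2 · 820 = 1640.
Thus |(Z/3284Z)^*| = 1640.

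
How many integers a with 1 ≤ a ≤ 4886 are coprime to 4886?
2088

The number of a ∈ {1, ..., 4886} with gcd(a, 4886) = 1 is by definition Euler's totient φ(4886). φ is multiplicative, with φ(p^e) = p^e − p^(e−1). Factorise 4886 = 2 · 7 · 349. Then
  φ(4886) = (2 − 1) · (7 − 1) · (349 − 1) = 1 · 6 · 348 = 2088.
So there are 2088 such integers.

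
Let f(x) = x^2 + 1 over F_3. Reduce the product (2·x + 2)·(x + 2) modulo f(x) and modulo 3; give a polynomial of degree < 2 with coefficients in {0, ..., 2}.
Multiply as integer polynomials: a · b = 2·x^2 + 6·x + 4. Reducing coefficients mod 3: a · b ≡ 2·x^2 + 1. Now divide by f(x) = x^2 + 1 in F_3[x], eliminating the leading term at each step:
  leading term 2·x^2: subtract (2)·f(x) = 2·x^2 + 2, leaving 2 (coefficients mod 3)
The degree is now < 2, so this is the remainder. Hence a · b ≡ 2 in F_3[x]/(f).

Final answer: a · b ≡ 2 (mod f(x))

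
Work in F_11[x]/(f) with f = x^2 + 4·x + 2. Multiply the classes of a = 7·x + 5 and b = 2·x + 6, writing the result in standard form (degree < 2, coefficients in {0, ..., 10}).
Multiply as integer polynomials: a · b = 14·x^2 + 52·x + 30. Reducing coefficients mod 11: a · b ≡ 3·x^2 + 8·x + 8. Now divide by f(x) = x^2 + 4·x + 2 in F_11[x], eliminating the leading term at each step:
  leading term 3·x^2: subtract (3)·f(x) = 3·x^2 + x + 6, leaving 7·x + 2 (coefficients mod 11)
The degree is now < 2, so this is the remainder. Hence a · b ≡ 7·x + 2 in F_11[x]/(f).

Final answer: a · b ≡ 7·x + 2 (mod f(x))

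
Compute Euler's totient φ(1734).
φ(1734) = 544

φ is multiplicative, with φ(p^e) = p^e − p^(e−1). Factorise 1734 = 2 · 3 · 17^2. Then
  φ(1734) = (2 − 1) · (3 − 1) · (17^2 − 17^1) = 1 · 2 · 272 = 544.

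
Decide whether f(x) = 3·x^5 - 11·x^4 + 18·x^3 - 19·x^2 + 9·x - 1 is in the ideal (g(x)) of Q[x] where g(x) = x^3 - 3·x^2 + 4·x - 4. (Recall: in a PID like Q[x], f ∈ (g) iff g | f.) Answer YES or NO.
In Q[x] the ideal (g) consists of all multiples of g, so f ∈ (g) iff g | f, i.e. iff the remainder of f on division by g is 0. Divide f by g (g is monic, so eliminate the leading term of the running remainder at each step):
  leading term 3·x^5: subtract (3·x^2)·g(x) = 3·x^5 - 9·x^4 + 12·x^3 - 12·x^2, leaving -2·x^4 + 6·x^3 - 7·x^2 + 9·x - 1
  leading term -2·x^4: subtract (-2·x)·g(x) = -2·x^4 + 6·x^3 - 8·x^2 + 8·x, leaving x^2 + x - 1
The remainder r(x) = x^2 + x - 1 ≠ 0 (and deg r < deg g), so g ∤ f, i.e. f ∉ (g).

Final answer: NO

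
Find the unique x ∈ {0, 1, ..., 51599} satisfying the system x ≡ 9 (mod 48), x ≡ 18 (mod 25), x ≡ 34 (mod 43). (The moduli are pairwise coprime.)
x ≡ 43593 (mod 51600); the representative in [0, 51600) is 43593

The moduli 48, 25, 43 are pairwise coprime, so by the CRT there is a unique solution mod 48·25·43 = 51600.
Solve by successive substitution. Start with x ≡ 9 (mod 48).
  Combine with x ≡ 18 (mod 25): write x = 9 + 48·t and require 9 + 48·t ≡ 18 (mod 25), i.e. 48·t ≡ 18 − 9 ≡ 9 (mod 25). Since 48^(−1) ≡ 12 (mod 25) (48 ≡ 23 (mod 25)), t ≡ 12·9 ≡ 8 (mod 25). So x ≡ 9 + 48·8 = 393 (mod 1200).
  Combine with x ≡ 34 (mod 43): write x = 393 + 1200·t and require 393 + 1200·t ≡ 34 (mod 43), i.e. 1200·t ≡ 34 − 393 ≡ 28 (mod 43). Since 1200^(−1) ≡ 32 (mod 43) (1200 ≡ 39 (mod 43)), t ≡ 32·28 ≡ 36 (mod 43). So x ≡ 393 + 1200·36 = 43593 (mod 51600).
Unique solution in [0, 51600): x = 43593.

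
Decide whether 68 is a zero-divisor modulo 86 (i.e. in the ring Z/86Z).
YES

gcd(68, 86) = 2 > 1, so 68 is not a unit in Z/86Z. In Z/nZ every nonzero non-unit is a zero-divisor: explicitly, take b = 86/gcd = 43 ≠ 0 (mod 86); then 68·43 = 2924 = 34·86, i.e. 68·43 ≡ 0 (mod 86). So 68 is a zero-divisor.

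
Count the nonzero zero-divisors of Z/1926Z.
Z/1926Z has 1289 nonzero zero-divisors

In Z/1926Z each nonzero element is either a unit (gcd with 1926 is 1) or a zero-divisor (gcd > 1). The number of units is φ(1926): factorise 1926 = 2 · 3^2 · 107, so φ(1926) = (2 − 1) · (3^2 − 3^1) · (107 − 1) = 1 · 6 · 106 = 636. The nonzero elements number 1926 − 1 = 1925. Hence the nonzero zero-divisors number 1925 − 636 = 1289.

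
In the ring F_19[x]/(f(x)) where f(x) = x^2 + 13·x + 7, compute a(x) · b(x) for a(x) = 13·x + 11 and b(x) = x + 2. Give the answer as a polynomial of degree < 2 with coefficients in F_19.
Multiply as integer polynomials: a · b = 13·x^2 + 37·x + 22. Reducing coefficients mod 19: a · b ≡ 13·x^2 + 18·x + 3. Now divide by f(x) = x^2 + 13·x + 7 in F_19[x], eliminating the leading term at each step:
  leading term 13·x^2: subtract (13)·f(x) = 13·x^2 + 17·x + 15, leaving x + 7 (coefficients mod 19)
The degree is now < 2, so this is the remainder. Hence a · b ≡ x + 7 in F_19[x]/(f).

Final answer: a · b ≡ x + 7 (mod f(x))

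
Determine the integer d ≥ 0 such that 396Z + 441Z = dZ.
(396, 441) = (9); d = 9

In the PID Z, (a, b) is generated by gcd(a, b). Compute gcd(441, 396) with the extended Euclidean algorithm, tracking rows (r, s, t) with s·441 + t·396 = r:
  row A: (441, 1, 0)   [1·441 + 0·396 = 441]
  row B: (396, 0, 1)   [0·441 + 1·396 = 396]
  441 = 1·396 + 45   → row C = row A − 1·row B = (45, 1, −1)   [check: 1·441 − 1·396 = 45]
  396 = 8·45 + 36   → row D = row B − 8·row C = (36, −8, 9)   [check: −8·441 + 9·396 = 36]
  45 = 1·36 + 9   → row E = row C − 1·row D = (9, 9, −10)   [check: 9·441 − 10·396 = 9]
  36 = 4·9 + 0   → remainder 0, stop. gcd = 9 (last nonzero row E).
So gcd(396, 441) = 9, with Bézout identity 9·441 − 10·396 = 9. Containment (⊇): the Bézout identity exhibits 9 as an element of (396, 441), giving (9) ⊆ (396, 441). Containment (⊆): since 9 | 396 and 9 | 441 (396 = 9·44, 441 = 9·49), every Z-linear combination of 396 and 441 is divisible by 9, so (396, 441) ⊆ (9). Therefore (396, 441) = (9), d = 9.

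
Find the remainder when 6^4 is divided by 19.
Use repeated squaring. Binary(4) = 100. Walk through the bits of the exponent 4 left-to-right: at each bit after the leading one, square the running value, then multiply by 6 if the bit is 1 (always reducing mod 19):
  bit 1 = 1 (leading): start with 6.
  bit 2 = 0: square 6^2 = 36 ≡ 17 (mod 19).
  bit 3 = 0: square 17^2 = 289 ≡ 4 (mod 19).
Final value: 6^4 ≡ 4 (mod 19).

Final answer: 4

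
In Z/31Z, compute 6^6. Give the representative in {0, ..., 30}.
1

Use repeated squaring. Binary(6) = 110. Walk through the bits of the exponent 6 left-to-right: at each bit after the leading one, square the running value, then multiply by 6 if the bit is 1 (always reducing mod 31):
  bit 1 = 1 (leading): start with 6.
  bit 2 = 1: square 6^2 = 36 ≡ 5; bit is 1, so multiply 5·6 = 30 (mod 31).
  bit 3 = 0: square 30^2 = 900 ≡ 1 (mod 31).
Final value: 6^6 ≡ 1 (mod 31).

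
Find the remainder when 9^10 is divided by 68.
13

Use repeated squaring. Binary(10) = 1010. Walk through the bits of the exponent 10 left-to-right: at each bit after the leading one, square the running value, then multiply by 9 if the bit is 1 (always reducing mod 68):
  bit 1 = 1 (leading): start with 9.
  bit 2 = 0: square 9^2 = 81 ≡ 13 (mod 68).
  bit 3 = 1: square 13^2 = 169 ≡ 33; bit is 1, so multiply 33·9 = 297 ≡ 25 (mod 68).
  bit 4 = 0: square 25^2 = 625 ≡ 13 (mod 68).
Final value: 9^10 ≡ 13 (mod 68).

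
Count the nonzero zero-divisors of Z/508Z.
In Z/508Z each nonzero element is either a unit (gcd with 508 is 1) or a zero-divisor (gcd > 1). The number of units is φ(508): factorise 508 = 2^2 · 127, so φ(508) = (2^2 − 2^1) · (127 − 1) = 2 · 126 = 252. The nonzero elements number 508 − 1 = 507. Hence the nonzero zero-divisors number 507 − 252 = 255.

Final answer: Z/508Z has 255 nonzero zero-divisors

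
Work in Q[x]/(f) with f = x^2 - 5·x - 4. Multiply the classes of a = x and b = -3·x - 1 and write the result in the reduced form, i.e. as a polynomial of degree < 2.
a · b ≡ -16·x - 12 (mod f(x))

First multiply in Q[x] without reducing: a · b = -3·x^2 - x. Now divide by f(x) = x^2 - 5·x - 4, eliminating the leading term at each step:
  leading term -3·x^2: subtract (-3)·f(x) = -3·x^2 + 15·x + 12, leaving -16·x - 12
The degree is now < 2, so this is the remainder. Hence a · b ≡ -16·x - 12 in Q[x]/(f).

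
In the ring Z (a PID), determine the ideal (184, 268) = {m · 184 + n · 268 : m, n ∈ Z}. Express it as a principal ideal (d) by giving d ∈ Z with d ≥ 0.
(184, 268) = (4); d = 4

In the PID Z, (a, b) is generated by gcd(a, b). Compute gcd(268, 184) with the extended Euclidean algorithm, tracking rows (r, s, t) with s·268 + t·184 = r:
  row A: (268, 1, 0)   [1·268 + 0·184 = 268]
  row B: (184, 0, 1)   [0·268 + 1·184 = 184]
  268 = 1·184 + 84   → row C = row A − 1·row B = (84, 1, −1)   [check: 1·268 − 1·184 = 84]
  184 = 2·84 + 16   → row D = row B − 2·row C = (16, −2, 3)   [check: −2·268 + 3·184 = 16]
  84 = 5·16 + 4   → row E = row C − 5·row D = (4, 11, −16)   [check: 11·268 − 16·184 = 4]
  16 = 4·4 + 0   → remainder 0, stop. gcd = 4 (last nonzero row E).
So gcd(184, 268) = 4, with Bézout identity 11·268 − 16·184 = 4. Containment (⊇): the Bézout identity exhibits 4 as an element of (184, 268), giving (4) ⊆ (184, 268). Containment (⊆): since 4 | 184 and 4 | 268 (184 = 4·46, 268 = 4·67), every Z-linear combination of 184 and 268 is divisible by 4, so (184, 268) ⊆ (4). Therefore (184, 268) = (4), d = 4.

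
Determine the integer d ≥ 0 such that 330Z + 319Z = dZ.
In the PID Z, (a, b) is generated by gcd(a, b). Compute gcd(330, 319) with the extended Euclidean algorithm, tracking rows (r, s, t) with s·330 + t·319 = r:
  row A: (330, 1, 0)   [1·330 + 0·319 = 330]
  row B: (319, 0, 1)   [0·330 + 1·319 = 319]
  330 = 1·319 + 11   → row C = row A − 1·row B = (11, 1, −1)   [check: 1·330 − 1·319 = 11]
  319 = 29·11 + 0   → remainder 0, stop. gcd = 11 (last nonzero row C).
So gcd(330, 319) = 11, with Bézout identity 1·330 − 1·319 = 11. Containment (⊇): the Bézout identity exhibits 11 as an element of (330, 319), giving (11) ⊆ (330, 319). Containment (⊆): since 11 | 330 and 11 | 319 (330 = 11·30, 319 = 11·29), every Z-linear combination of 330 and 319 is divisible by 11, so (330, 319) ⊆ (11). Therefore (330, 319) = (11), d = 11.

Final answer: (330, 319) = (11); d = 11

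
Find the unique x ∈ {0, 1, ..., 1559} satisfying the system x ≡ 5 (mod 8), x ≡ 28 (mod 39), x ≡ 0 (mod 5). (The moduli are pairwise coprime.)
x ≡ 925 (mod 1560); the representative in [0, 1560) is 925

The moduli 8, 39, 5 are pairwise coprime, so by the CRT there is a unique solution mod 8·39·5 = 1560.
Solve by successive substitution. Start with x ≡ 5 (mod 8).
  Combine with x ≡ 28 (mod 39): write x = 5 + 8·t and require 5 + 8·t ≡ 28 (mod 39), i.e. 8·t ≡ 28 − 5 ≡ 23 (mod 39). Since 8^(−1) ≡ 5 (mod 39), t ≡ 5·23 ≡ 37 (mod 39). So x ≡ 5 + 8·37 = 301 (mod 312).
  Combine with x ≡ 0 (mod 5): write x = 301 + 312·t and require 301 + 312·t ≡ 0 (mod 5), i.e. 312·t ≡ 0 − 301 ≡ 4 (mod 5). Since 312^(−1) ≡ 3 (mod 5) (312 ≡ 2 (mod 5)), t ≡ 3·4 ≡ 2 (mod 5). So x ≡ 301 + 312·2 = 925 (mod 1560).
Unique solution in [0, 1560): x = 925.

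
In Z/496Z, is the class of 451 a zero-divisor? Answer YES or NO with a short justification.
gcd(451, 496) = 1, so 451 is a unit in Z/496Z (it has a multiplicative inverse). A unit cannot be a zero-divisor: if 451·b ≡ 0 then multiplying both sides by 451^(−1) gives b ≡ 0. So 451 is not a zero-divisor.

Final answer: NO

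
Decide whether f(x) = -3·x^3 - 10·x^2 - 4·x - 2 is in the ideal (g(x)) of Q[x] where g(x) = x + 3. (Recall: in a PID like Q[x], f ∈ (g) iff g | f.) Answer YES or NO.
In Q[x] the ideal (g) consists of all multiples of g, so f ∈ (g) iff g | f, i.e. iff the remainder of f on division by g is 0. Divide f by g (g is monic, so eliminate the leading term of the running remainder at each step):
  leading term -3·x^3: subtract (-3·x^2)·g(x) = -3·x^3 - 9·x^2, leaving -x^2 - 4·x - 2
  leading term -x^2: subtract (-x)·g(x) = -x^2 - 3·x, leaving -x - 2
  leading term -x: subtract (-1)·g(x) = -x - 3, leaving 1
The remainder r(x) = 1 ≠ 0 (and deg r < deg g), so g ∤ f, i.e. f ∉ (g).

Final answer: NO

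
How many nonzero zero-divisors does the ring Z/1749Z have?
In Z/1749Z each nonzero element is either a unit (gcd with 1749 is 1) or a zero-divisor (gcd > 1). The number of units is φ(1749): factorise 1749 = 3 · 11 · 53, so φ(1749) = (3 − 1) · (11 − 1) · (53 − 1) = 2 · 10 · 52 = 1040. The nonzero elements number 1749 − 1 = 1748. Hence the nonzero zero-divisors number 1748 − 1040 = 708.

Final answer: Z/1749Z has 708 nonzero zero-divisors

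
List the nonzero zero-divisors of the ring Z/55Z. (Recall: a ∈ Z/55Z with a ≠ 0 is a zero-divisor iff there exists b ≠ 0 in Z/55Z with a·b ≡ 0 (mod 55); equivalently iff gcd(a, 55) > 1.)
nonzero zero-divisors of Z/55Z = {5, 10, 11, 15, 20, 22, 25, 30, 33, 35, 40, 44, 45, 50}

An element a ∈ Z/55Z (with a ≠ 0) is a zero-divisor iff gcd(a, 55) > 1 (because a is a unit precisely when gcd(a, n) = 1, and in Z/nZ every nonzero, non-unit element is a zero-divisor). Scan a = 1, ..., 54 and keep those with gcd(a, 55) > 1:
  gcd(5, 55) = 5, gcd(10, 55) = 5, gcd(11, 55) = 11, gcd(15, 55) = 5, gcd(20, 55) = 5, gcd(22, 55) = 11, gcd(25, 55) = 5, gcd(30, 55) = 5, gcd(33, 55) = 11, gcd(35, 55) = 5, gcd(40, 55) = 5, gcd(44, 55) = 11, gcd(45, 55) = 5, gcd(50, 55) = 5.
All other a ∈ {1, ..., 54} have gcd(a, 55) = 1 and are units. So the nonzero zero-divisors are exactly the 14 values of a appearing in this scan.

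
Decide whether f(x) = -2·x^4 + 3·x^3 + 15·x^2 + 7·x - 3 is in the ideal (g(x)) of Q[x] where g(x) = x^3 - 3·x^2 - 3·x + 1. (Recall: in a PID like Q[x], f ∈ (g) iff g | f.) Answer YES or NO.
YES

In Q[x] the ideal (g) consists of all multiples of g, so f ∈ (g) iff g | f, i.e. iff the remainder of f on division by g is 0. Divide f by g (g is monic, so eliminate the leading term of the running remainder at each step):
  leading term -2·x^4: subtract (-2·x)·g(x) = -2·x^4 + 6·x^3 + 6·x^2 - 2·x, leaving -3·x^3 + 9·x^2 + 9·x - 3
  leading term -3·x^3: subtract (-3)·g(x) = -3·x^3 + 9·x^2 + 9·x - 3, leaving 0
The remainder is 0, so f(x) = g(x) · h(x) with h(x) = -2·x - 3. Hence g | f, i.e. f ∈ (g).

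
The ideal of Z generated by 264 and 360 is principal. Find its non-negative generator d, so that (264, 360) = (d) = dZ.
(264, 360) = (24); d = 24

In the PID Z, (a, b) is generated by gcd(a, b). Compute gcd(360, 264) with the extended Euclidean algorithm, tracking rows (r, s, t) with s·360 + t·264 = r:
  row A: (360, 1, 0)   [1·360 + 0·264 = 360]
  row B: (264, 0, 1)   [0·360 + 1·264 = 264]
  360 = 1·264 + 96   → row C = row A − 1·row B = (96, 1, −1)   [check: 1·360 − 1·264 = 96]
  264 = 2·96 + 72   → row D = row B − 2·row C = (72, −2, 3)   [check: −2·360 + 3·264 = 72]
  96 = 1·72 + 24   → row E = row C − 1·row D = (24, 3, −4)   [check: 3·360 − 4·264 = 24]
  72 = 3·24 + 0   → remainder 0, stop. gcd = 24 (last nonzero row E).
So gcd(264, 360) = 24, with Bézout identity 3·360 − 4·264 = 24. Containment (⊇): the Bézout identity exhibits 24 as an element of (264, 360), giving (24) ⊆ (264, 360). Containment (⊆): since 24 | 264 and 24 | 360 (264 = 24·11, 360 = 24·15), every Z-linear combination of 264 and 360 is divisible by 24, so (264, 360) ⊆ (24). Therefore (264, 360) = (24), d = 24.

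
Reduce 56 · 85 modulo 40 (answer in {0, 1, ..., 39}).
0

Reduce the factors first: 56 ≡ 16, 85 ≡ 5 (mod 40), so 56 · 85 ≡ 16 · 5 (mod 40). 16 · 5 = 80. Dividing by 40: 80 = 2·40 + 0. So (56 · 85) mod 40 = 0.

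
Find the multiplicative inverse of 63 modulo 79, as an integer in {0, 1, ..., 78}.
63^(−1) ≡ 74 (mod 79)

Apply the extended Euclidean algorithm to (79, 63), tracking rows (r, s, t) with s·79 + t·63 = r. Each division r_prev = q·r_cur + r_new produces the new row as (previous row) − q·(current row):
  row A: (79, 1, 0)   [1·79 + 0·63 = 79]
  row B: (63, 0, 1)   [0·79 + 1·63 = 63]
  79 = 1·63 + 16   → row C = row A − 1·row B = (16, 1, −1)   [check: 1·79 − 1·63 = 16]
  63 = 3·16 + 15   → row D = row B − 3·row C = (15, −3, 4)   [check: −3·79 + 4·63 = 15]
  16 = 1·15 + 1   → row E = row C − 1·row D = (1, 4, −5)   [check: 4·79 − 5·63 = 1]
  15 = 15·1 + 0   → remainder 0, stop. gcd = 1 (last nonzero row E).
The gcd is 1, so 63 is invertible mod 79. The last nonzero row gives 4·79 − 5·63 = 1, so t = −5. So 63^(−1) ≡ −5 ≡ 74 (mod 79). Verify: 63 · 74 = 4662 ≡ 1 (mod 79). ✓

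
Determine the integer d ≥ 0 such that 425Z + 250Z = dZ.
(425, 250) = (25); d = 25

In the PID Z, (a, b) is generated by gcd(a, b). Compute gcd(425, 250) with the extended Euclidean algorithm, tracking rows (r, s, t) with s·425 + t·250 = r:
  row A: (425, 1, 0)   [1·425 + 0·250 = 425]
  row B: (250, 0, 1)   [0·425 + 1·250 = 250]
  425 = 1·250 + 175   → row C = row A − 1·row B = (175, 1, −1)   [check: 1·425 − 1·250 = 175]
  250 = 1·175 + 75   → row D = row B − 1·row C = (75, −1, 2)   [check: −1·425 + 2·250 = 75]
  175 = 2·75 + 25   → row E = row C − 2·row D = (25, 3, −5)   [check: 3·425 − 5·250 = 25]
  75 = 3·25 + 0   → remainder 0, stop. gcd = 25 (last nonzero row E).
So gcd(425, 250) = 25, with Bézout identity 3·425 − 5·250 = 25. Containment (⊇): the Bézout identity exhibits 25 as an element of (425, 250), giving (25) ⊆ (425, 250). Containment (⊆): since 25 | 425 and 25 | 250 (425 = 25·17, 250 = 25·10), every Z-linear combination of 425 and 250 is divisible by 25, so (425, 250) ⊆ (25). Therefore (425, 250) = (25), d = 25.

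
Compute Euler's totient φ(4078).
φ is multiplicative, with φ(p^e) = p^e − p^(e−1). Factorise 4078 = 2 · 2039. Then
  φ(4078) = (2 − 1) · (2039 − 1) = 1 · 2038 = 2038.

Final answer: φ(4078) = 2038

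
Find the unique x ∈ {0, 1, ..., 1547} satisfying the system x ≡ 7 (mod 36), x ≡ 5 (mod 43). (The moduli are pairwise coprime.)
x ≡ 1123 (mod 1548); the representative in [0, 1548) is 1123

The moduli 36, 43 are pairwise coprime, so by the CRT there is a unique solution mod 36·43 = 1548.
Solve by successive substitution. Start with x ≡ 7 (mod 36).
  Combine with x ≡ 5 (mod 43): write x = 7 + 36·t and require 7 + 36·t ≡ 5 (mod 43), i.e. 36·t ≡ 5 − 7 ≡ 41 (mod 43). Since 36^(−1) ≡ 6 (mod 43), t ≡ 6·41 ≡ 31 (mod 43). So x ≡ 7 + 36·31 = 1123 (mod 1548).
Unique solution in [0, 1548): x = 1123.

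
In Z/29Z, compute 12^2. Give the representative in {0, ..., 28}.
Use repeated squaring. Binary(2) = 10. Walk through the bits of the exponent 2 left-to-right: at each bit after the leading one, square the running value, then multiply by 12 if the bit is 1 (always reducing mod 29):
  bit 1 = 1 (leading): start with 12.
  bit 2 = 0: square 12^2 = 144 ≡ 28 (mod 29).
Final value: 12^2 ≡ 28 (mod 29).

Final answer: 28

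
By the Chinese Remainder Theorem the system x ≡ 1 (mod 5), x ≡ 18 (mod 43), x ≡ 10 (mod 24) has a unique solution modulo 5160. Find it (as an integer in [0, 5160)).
The moduli 5, 43, 24 are pairwise coprime, so by the CRT there is a unique solution mod 5·43·24 = 5160.
Solve by successive substitution. Start with x ≡ 1 (mod 5).
  Combine with x ≡ 18 (mod 43): write x = 1 + 5·t and require 1 + 5·t ≡ 18 (mod 43), i.e. 5·t ≡ 18 − 1 ≡ 17 (mod 43). Since 5^(−1) ≡ 26 (mod 43), t ≡ 26·17 ≡ 12 (mod 43). So x ≡ 1 + 5·12 = 61 (mod 215).
  Combine with x ≡ 10 (mod 24): write x = 61 + 215·t and require 61 + 215·t ≡ 10 (mod 24), i.e. 215·t ≡ 10 − 61 ≡ 21 (mod 24). Since 215^(−1) ≡ 23 (mod 24) (215 ≡ 23 (mod 24)), t ≡ 23·21 ≡ 3 (mod 24). So x ≡ 61 + 215·3 = 706 (mod 5160).
Unique solution in [0, 5160): x = 706.

Final answer: x ≡ 706 (mod 5160); the representative in [0, 5160) is 706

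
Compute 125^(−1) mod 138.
Apply the extended Euclidean algorithm to (138, 125), tracking rows (r, s, t) with s·138 + t·125 = r. Each division r_prev = q·r_cur + r_new produces the new row as (previous row) − q·(current row):
  row A: (138, 1, 0)   [1·138 + 0·125 = 138]
  row B: (125, 0, 1)   [0·138 + 1·125 = 125]
  138 = 1·125 + 13   → row C = row A − 1·row B = (13, 1, −1)   [check: 1·138 − 1·125 = 13]
  125 = 9·13 + 8   → row D = row B − 9·row C = (8, −9, 10)   [check: −9·138 + 10·125 = 8]
  13 = 1·8 + 5   → row E = row C − 1·row D = (5, 10, −11)   [check: 10·138 − 11·125 = 5]
  8 = 1·5 + 3   → row F = row D − 1·row E = (3, −19, 21)   [check: −19·138 + 21·125 = 3]
  5 = 1·3 + 2   → row G = row E − 1·row F = (2, 29, −32)   [check: 29·138 − 32·125 = 2]
  3 = 1·2 + 1   → row H = row F − 1·row G = (1, −48, 53)   [check: −48·138 + 53·125 = 1]
  2 = 2·1 + 0   → remainder 0, stop. gcd = 1 (last nonzero row H).
The gcd is 1, so 125 is invertible mod 138. The last nonzero row gives −48·138 + 53·125 = 1, so t = 53. So 125^(−1) ≡ 53 (mod 138). Verify: 125 · 53 = 6625 ≡ 1 (mod 138). ✓

Final answer: 125^(−1) ≡ 53 (mod 138)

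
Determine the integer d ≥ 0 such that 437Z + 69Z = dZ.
(437, 69) = (23); d = 23

In the PID Z, (a, b) is generated by gcd(a, b). Compute gcd(437, 69) with the extended Euclidean algorithm, tracking rows (r, s, t) with s·437 + t·69 = r:
  row A: (437, 1, 0)   [1·437 + 0·69 = 437]
  row B: (69, 0, 1)   [0·437 + 1·69 = 69]
  437 = 6·69 + 23   → row C = row A − 6·row B = (23, 1, −6)   [check: 1·437 − 6·69 = 23]
  69 = 3·23 + 0   → remainder 0, stop. gcd = 23 (last nonzero row C).
So gcd(437, 69) = 23, with Bézout identity 1·437 − 6·69 = 23. Containment (⊇): the Bézout identity exhibits 23 as an element of (437, 69), giving (23) ⊆ (437, 69). Containment (⊆): since 23 | 437 and 23 | 69 (437 = 23·19, 69 = 23·3), every Z-linear combination of 437 and 69 is divisible by 23, so (437, 69) ⊆ (23). Therefore (437, 69) = (23), d = 23.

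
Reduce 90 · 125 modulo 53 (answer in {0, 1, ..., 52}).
Reduce the factors first: 90 ≡ 37, 125 ≡ 19 (mod 53), so 90 · 125 ≡ 37 · 19 (mod 53). 37 · 19 = 703. Dividing by 53: 703 = 13·53 + 14. So (90 · 125) mod 53 = 14.

Final answer: 14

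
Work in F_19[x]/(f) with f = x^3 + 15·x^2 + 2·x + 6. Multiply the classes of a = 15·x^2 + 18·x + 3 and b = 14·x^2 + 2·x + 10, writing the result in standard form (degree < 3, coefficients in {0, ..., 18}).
a · b ≡ 2·x^2 + 7·x + 5 (mod f(x))

Multiply as integer polynomials: a · b = 210·x^4 + 282·x^3 + 228·x^2 + 186·x + 30. Reducing coefficients mod 19: a · b ≡ x^4 + 16·x^3 + 15·x + 11. Now divide by f(x) = x^3 + 15·x^2 + 2·x + 6 in F_19[x], eliminating the leading term at each step:
  leading term x^4: subtract (x)·f(x) = x^4 + 15·x^3 + 2·x^2 + 6·x, leaving x^3 + 17·x^2 + 9·x + 11 (coefficients mod 19)
  leading term x^3: subtract (1)·f(x) = x^3 + 15·x^2 + 2·x + 6, leaving 2·x^2 + 7·x + 5 (coefficients mod 19)
The degree is now < 3, so this is the remainder. Hence a · b ≡ 2·x^2 + 7·x + 5 in F_19[x]/(f).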